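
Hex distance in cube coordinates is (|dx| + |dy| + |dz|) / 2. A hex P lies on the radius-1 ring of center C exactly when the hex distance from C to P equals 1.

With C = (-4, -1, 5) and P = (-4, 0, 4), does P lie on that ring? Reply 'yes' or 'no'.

|px - cx| = |-4 - (-4)| = 0
|py - cy| = |0 - (-1)| = 1
|pz - cz| = |4 - 5| = 1
distance = (0+1+1)/2 = 2/2 = 1
radius = 1; distance == radius -> yes

Answer: yes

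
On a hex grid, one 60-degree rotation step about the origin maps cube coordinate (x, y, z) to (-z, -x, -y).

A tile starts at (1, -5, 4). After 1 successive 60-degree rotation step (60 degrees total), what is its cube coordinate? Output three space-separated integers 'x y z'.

Answer: -4 -1 5

Derivation:
Start: (1, -5, 4)
Step 1: (1, -5, 4) -> (-(4), -(1), -(-5)) = (-4, -1, 5)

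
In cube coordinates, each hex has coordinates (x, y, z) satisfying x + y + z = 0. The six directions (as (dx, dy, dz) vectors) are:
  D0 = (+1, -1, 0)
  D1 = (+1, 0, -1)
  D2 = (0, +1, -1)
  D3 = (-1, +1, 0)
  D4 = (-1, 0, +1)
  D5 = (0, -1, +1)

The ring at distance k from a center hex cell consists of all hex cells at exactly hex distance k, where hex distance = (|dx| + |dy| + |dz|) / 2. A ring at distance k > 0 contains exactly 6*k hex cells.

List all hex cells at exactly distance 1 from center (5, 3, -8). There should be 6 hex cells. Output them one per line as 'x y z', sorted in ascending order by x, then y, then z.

Walk ring at distance 1 from (5, 3, -8):
Start at center + D4*1 = (4, 3, -7)
  hex 0: (4, 3, -7)
  hex 1: (5, 2, -7)
  hex 2: (6, 2, -8)
  hex 3: (6, 3, -9)
  hex 4: (5, 4, -9)
  hex 5: (4, 4, -8)
Sorted: 6 hexes.

Answer: 4 3 -7
4 4 -8
5 2 -7
5 4 -9
6 2 -8
6 3 -9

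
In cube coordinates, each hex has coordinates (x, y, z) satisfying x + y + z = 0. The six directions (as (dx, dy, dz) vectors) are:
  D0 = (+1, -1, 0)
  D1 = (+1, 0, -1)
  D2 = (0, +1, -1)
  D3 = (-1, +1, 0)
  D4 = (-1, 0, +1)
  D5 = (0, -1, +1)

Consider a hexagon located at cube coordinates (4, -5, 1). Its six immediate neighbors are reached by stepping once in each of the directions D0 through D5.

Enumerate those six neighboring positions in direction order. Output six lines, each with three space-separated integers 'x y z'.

Answer: 5 -6 1
5 -5 0
4 -4 0
3 -4 1
3 -5 2
4 -6 2

Derivation:
Center: (4, -5, 1). Add each direction:
  D0: (4, -5, 1) + (1, -1, 0) = (5, -6, 1)
  D1: (4, -5, 1) + (1, 0, -1) = (5, -5, 0)
  D2: (4, -5, 1) + (0, 1, -1) = (4, -4, 0)
  D3: (4, -5, 1) + (-1, 1, 0) = (3, -4, 1)
  D4: (4, -5, 1) + (-1, 0, 1) = (3, -5, 2)
  D5: (4, -5, 1) + (0, -1, 1) = (4, -6, 2)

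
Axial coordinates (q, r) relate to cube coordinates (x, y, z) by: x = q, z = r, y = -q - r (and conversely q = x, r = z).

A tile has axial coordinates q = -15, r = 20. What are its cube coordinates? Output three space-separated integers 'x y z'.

x = q = -15
z = r = 20
y = -x - z = -(-15) - (20) = -5

Answer: -15 -5 20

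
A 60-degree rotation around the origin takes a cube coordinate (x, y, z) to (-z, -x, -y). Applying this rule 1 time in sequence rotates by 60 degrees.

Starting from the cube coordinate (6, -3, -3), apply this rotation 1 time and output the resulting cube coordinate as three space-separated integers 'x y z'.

Answer: 3 -6 3

Derivation:
Start: (6, -3, -3)
Step 1: (6, -3, -3) -> (-(-3), -(6), -(-3)) = (3, -6, 3)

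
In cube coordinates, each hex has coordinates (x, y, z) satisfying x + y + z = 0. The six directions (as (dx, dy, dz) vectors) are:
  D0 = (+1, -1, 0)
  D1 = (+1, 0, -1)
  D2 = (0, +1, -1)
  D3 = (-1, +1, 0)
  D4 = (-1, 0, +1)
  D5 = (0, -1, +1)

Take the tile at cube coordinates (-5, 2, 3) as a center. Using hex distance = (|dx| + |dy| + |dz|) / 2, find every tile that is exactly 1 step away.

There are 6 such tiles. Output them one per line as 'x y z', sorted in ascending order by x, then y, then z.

Walk ring at distance 1 from (-5, 2, 3):
Start at center + D4*1 = (-6, 2, 4)
  hex 0: (-6, 2, 4)
  hex 1: (-5, 1, 4)
  hex 2: (-4, 1, 3)
  hex 3: (-4, 2, 2)
  hex 4: (-5, 3, 2)
  hex 5: (-6, 3, 3)
Sorted: 6 hexes.

Answer: -6 2 4
-6 3 3
-5 1 4
-5 3 2
-4 1 3
-4 2 2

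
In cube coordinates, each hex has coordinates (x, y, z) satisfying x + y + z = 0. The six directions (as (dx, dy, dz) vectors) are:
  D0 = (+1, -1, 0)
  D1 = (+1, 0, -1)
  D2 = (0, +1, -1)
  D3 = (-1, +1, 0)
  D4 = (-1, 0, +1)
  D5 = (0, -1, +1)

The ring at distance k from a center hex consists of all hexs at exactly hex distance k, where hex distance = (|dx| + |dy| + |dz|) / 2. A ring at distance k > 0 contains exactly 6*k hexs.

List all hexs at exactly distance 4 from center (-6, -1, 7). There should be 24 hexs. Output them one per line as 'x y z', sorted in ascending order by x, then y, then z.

Walk ring at distance 4 from (-6, -1, 7):
Start at center + D4*4 = (-10, -1, 11)
  hex 0: (-10, -1, 11)
  hex 1: (-9, -2, 11)
  hex 2: (-8, -3, 11)
  hex 3: (-7, -4, 11)
  hex 4: (-6, -5, 11)
  hex 5: (-5, -5, 10)
  hex 6: (-4, -5, 9)
  hex 7: (-3, -5, 8)
  hex 8: (-2, -5, 7)
  hex 9: (-2, -4, 6)
  hex 10: (-2, -3, 5)
  hex 11: (-2, -2, 4)
  hex 12: (-2, -1, 3)
  hex 13: (-3, 0, 3)
  hex 14: (-4, 1, 3)
  hex 15: (-5, 2, 3)
  hex 16: (-6, 3, 3)
  hex 17: (-7, 3, 4)
  hex 18: (-8, 3, 5)
  hex 19: (-9, 3, 6)
  hex 20: (-10, 3, 7)
  hex 21: (-10, 2, 8)
  hex 22: (-10, 1, 9)
  hex 23: (-10, 0, 10)
Sorted: 24 hexes.

Answer: -10 -1 11
-10 0 10
-10 1 9
-10 2 8
-10 3 7
-9 -2 11
-9 3 6
-8 -3 11
-8 3 5
-7 -4 11
-7 3 4
-6 -5 11
-6 3 3
-5 -5 10
-5 2 3
-4 -5 9
-4 1 3
-3 -5 8
-3 0 3
-2 -5 7
-2 -4 6
-2 -3 5
-2 -2 4
-2 -1 3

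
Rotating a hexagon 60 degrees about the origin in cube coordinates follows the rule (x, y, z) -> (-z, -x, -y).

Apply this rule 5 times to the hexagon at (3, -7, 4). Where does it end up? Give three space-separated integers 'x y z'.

Start: (3, -7, 4)
Step 1: (3, -7, 4) -> (-(4), -(3), -(-7)) = (-4, -3, 7)
Step 2: (-4, -3, 7) -> (-(7), -(-4), -(-3)) = (-7, 4, 3)
Step 3: (-7, 4, 3) -> (-(3), -(-7), -(4)) = (-3, 7, -4)
Step 4: (-3, 7, -4) -> (-(-4), -(-3), -(7)) = (4, 3, -7)
Step 5: (4, 3, -7) -> (-(-7), -(4), -(3)) = (7, -4, -3)

Answer: 7 -4 -3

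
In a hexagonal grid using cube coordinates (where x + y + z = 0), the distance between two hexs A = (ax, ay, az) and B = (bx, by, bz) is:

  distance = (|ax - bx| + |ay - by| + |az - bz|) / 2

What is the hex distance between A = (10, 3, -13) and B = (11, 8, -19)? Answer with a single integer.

|ax - bx| = |10 - 11| = 1
|ay - by| = |3 - 8| = 5
|az - bz| = |-13 - (-19)| = 6
distance = (1 + 5 + 6) / 2 = 12 / 2 = 6

Answer: 6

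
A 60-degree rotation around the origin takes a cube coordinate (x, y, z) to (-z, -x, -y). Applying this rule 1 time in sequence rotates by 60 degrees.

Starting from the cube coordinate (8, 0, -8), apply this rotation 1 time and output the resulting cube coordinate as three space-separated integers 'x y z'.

Answer: 8 -8 0

Derivation:
Start: (8, 0, -8)
Step 1: (8, 0, -8) -> (-(-8), -(8), -(0)) = (8, -8, 0)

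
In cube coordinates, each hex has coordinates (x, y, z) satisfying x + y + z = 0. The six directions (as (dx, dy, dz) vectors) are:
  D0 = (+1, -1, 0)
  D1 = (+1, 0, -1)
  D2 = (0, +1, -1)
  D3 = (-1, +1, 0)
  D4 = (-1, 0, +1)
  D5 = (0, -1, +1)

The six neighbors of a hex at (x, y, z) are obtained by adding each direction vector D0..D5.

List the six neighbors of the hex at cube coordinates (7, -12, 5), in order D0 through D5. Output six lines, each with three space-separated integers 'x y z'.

Answer: 8 -13 5
8 -12 4
7 -11 4
6 -11 5
6 -12 6
7 -13 6

Derivation:
Center: (7, -12, 5). Add each direction:
  D0: (7, -12, 5) + (1, -1, 0) = (8, -13, 5)
  D1: (7, -12, 5) + (1, 0, -1) = (8, -12, 4)
  D2: (7, -12, 5) + (0, 1, -1) = (7, -11, 4)
  D3: (7, -12, 5) + (-1, 1, 0) = (6, -11, 5)
  D4: (7, -12, 5) + (-1, 0, 1) = (6, -12, 6)
  D5: (7, -12, 5) + (0, -1, 1) = (7, -13, 6)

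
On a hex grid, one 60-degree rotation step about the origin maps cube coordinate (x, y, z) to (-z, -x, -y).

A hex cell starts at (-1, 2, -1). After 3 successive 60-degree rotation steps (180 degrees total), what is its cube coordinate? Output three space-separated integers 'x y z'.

Answer: 1 -2 1

Derivation:
Start: (-1, 2, -1)
Step 1: (-1, 2, -1) -> (-(-1), -(-1), -(2)) = (1, 1, -2)
Step 2: (1, 1, -2) -> (-(-2), -(1), -(1)) = (2, -1, -1)
Step 3: (2, -1, -1) -> (-(-1), -(2), -(-1)) = (1, -2, 1)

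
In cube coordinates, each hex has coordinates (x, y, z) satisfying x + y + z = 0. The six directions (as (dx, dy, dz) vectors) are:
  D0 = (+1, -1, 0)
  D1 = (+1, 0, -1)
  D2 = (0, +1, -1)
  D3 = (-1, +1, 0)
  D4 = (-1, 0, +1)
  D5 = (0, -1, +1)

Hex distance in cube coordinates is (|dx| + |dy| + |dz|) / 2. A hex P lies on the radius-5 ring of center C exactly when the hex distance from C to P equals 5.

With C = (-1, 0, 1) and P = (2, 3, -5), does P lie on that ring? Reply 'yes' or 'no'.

Answer: no

Derivation:
|px - cx| = |2 - (-1)| = 3
|py - cy| = |3 - 0| = 3
|pz - cz| = |-5 - 1| = 6
distance = (3+3+6)/2 = 12/2 = 6
radius = 5; distance != radius -> no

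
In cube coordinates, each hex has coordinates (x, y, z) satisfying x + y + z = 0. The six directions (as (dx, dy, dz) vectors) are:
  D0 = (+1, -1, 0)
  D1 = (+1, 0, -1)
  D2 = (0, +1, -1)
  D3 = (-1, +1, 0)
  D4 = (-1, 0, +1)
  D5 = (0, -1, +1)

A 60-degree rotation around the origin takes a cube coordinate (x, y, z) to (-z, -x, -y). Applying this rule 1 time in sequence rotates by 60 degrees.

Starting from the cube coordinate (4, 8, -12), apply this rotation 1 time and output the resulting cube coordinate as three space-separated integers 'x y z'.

Answer: 12 -4 -8

Derivation:
Start: (4, 8, -12)
Step 1: (4, 8, -12) -> (-(-12), -(4), -(8)) = (12, -4, -8)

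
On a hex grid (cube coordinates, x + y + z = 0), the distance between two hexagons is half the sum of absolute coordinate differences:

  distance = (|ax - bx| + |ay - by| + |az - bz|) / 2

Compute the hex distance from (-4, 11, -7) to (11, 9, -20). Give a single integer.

|ax - bx| = |-4 - 11| = 15
|ay - by| = |11 - 9| = 2
|az - bz| = |-7 - (-20)| = 13
distance = (15 + 2 + 13) / 2 = 30 / 2 = 15

Answer: 15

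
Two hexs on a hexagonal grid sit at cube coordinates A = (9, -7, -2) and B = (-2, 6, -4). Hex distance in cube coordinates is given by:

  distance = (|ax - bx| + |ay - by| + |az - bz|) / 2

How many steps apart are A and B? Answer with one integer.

|ax - bx| = |9 - (-2)| = 11
|ay - by| = |-7 - 6| = 13
|az - bz| = |-2 - (-4)| = 2
distance = (11 + 13 + 2) / 2 = 26 / 2 = 13

Answer: 13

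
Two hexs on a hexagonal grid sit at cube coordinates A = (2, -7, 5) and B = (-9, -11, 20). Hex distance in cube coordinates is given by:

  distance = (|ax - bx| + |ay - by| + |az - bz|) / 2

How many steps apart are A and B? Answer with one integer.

Answer: 15

Derivation:
|ax - bx| = |2 - (-9)| = 11
|ay - by| = |-7 - (-11)| = 4
|az - bz| = |5 - 20| = 15
distance = (11 + 4 + 15) / 2 = 30 / 2 = 15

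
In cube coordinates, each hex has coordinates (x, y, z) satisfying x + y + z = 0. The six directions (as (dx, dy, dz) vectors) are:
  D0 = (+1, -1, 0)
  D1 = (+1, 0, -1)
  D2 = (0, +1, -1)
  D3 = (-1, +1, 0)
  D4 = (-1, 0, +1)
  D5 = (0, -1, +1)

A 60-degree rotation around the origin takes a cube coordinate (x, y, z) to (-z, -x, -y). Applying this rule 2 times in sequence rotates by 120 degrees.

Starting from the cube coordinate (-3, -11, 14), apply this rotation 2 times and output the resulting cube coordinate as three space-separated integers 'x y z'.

Start: (-3, -11, 14)
Step 1: (-3, -11, 14) -> (-(14), -(-3), -(-11)) = (-14, 3, 11)
Step 2: (-14, 3, 11) -> (-(11), -(-14), -(3)) = (-11, 14, -3)

Answer: -11 14 -3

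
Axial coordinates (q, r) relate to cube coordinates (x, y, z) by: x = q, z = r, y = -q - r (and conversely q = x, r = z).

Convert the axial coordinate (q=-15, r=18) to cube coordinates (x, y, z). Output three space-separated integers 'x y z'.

Answer: -15 -3 18

Derivation:
x = q = -15
z = r = 18
y = -x - z = -(-15) - (18) = -3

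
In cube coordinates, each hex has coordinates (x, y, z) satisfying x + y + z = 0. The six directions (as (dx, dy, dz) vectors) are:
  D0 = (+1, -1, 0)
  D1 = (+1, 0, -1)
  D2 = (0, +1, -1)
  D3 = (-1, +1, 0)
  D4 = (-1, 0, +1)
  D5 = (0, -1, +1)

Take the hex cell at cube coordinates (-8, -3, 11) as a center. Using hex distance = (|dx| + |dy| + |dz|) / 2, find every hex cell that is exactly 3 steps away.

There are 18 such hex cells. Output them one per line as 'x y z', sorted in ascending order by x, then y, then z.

Answer: -11 -3 14
-11 -2 13
-11 -1 12
-11 0 11
-10 -4 14
-10 0 10
-9 -5 14
-9 0 9
-8 -6 14
-8 0 8
-7 -6 13
-7 -1 8
-6 -6 12
-6 -2 8
-5 -6 11
-5 -5 10
-5 -4 9
-5 -3 8

Derivation:
Walk ring at distance 3 from (-8, -3, 11):
Start at center + D4*3 = (-11, -3, 14)
  hex 0: (-11, -3, 14)
  hex 1: (-10, -4, 14)
  hex 2: (-9, -5, 14)
  hex 3: (-8, -6, 14)
  hex 4: (-7, -6, 13)
  hex 5: (-6, -6, 12)
  hex 6: (-5, -6, 11)
  hex 7: (-5, -5, 10)
  hex 8: (-5, -4, 9)
  hex 9: (-5, -3, 8)
  hex 10: (-6, -2, 8)
  hex 11: (-7, -1, 8)
  hex 12: (-8, 0, 8)
  hex 13: (-9, 0, 9)
  hex 14: (-10, 0, 10)
  hex 15: (-11, 0, 11)
  hex 16: (-11, -1, 12)
  hex 17: (-11, -2, 13)
Sorted: 18 hexes.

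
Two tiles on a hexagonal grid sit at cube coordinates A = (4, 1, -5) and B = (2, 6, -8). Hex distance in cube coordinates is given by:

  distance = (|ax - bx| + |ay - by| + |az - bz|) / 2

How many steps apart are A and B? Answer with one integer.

Answer: 5

Derivation:
|ax - bx| = |4 - 2| = 2
|ay - by| = |1 - 6| = 5
|az - bz| = |-5 - (-8)| = 3
distance = (2 + 5 + 3) / 2 = 10 / 2 = 5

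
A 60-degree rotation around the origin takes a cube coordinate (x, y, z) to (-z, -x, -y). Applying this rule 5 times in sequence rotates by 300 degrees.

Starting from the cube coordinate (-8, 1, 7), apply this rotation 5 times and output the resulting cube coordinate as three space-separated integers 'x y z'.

Answer: -1 -7 8

Derivation:
Start: (-8, 1, 7)
Step 1: (-8, 1, 7) -> (-(7), -(-8), -(1)) = (-7, 8, -1)
Step 2: (-7, 8, -1) -> (-(-1), -(-7), -(8)) = (1, 7, -8)
Step 3: (1, 7, -8) -> (-(-8), -(1), -(7)) = (8, -1, -7)
Step 4: (8, -1, -7) -> (-(-7), -(8), -(-1)) = (7, -8, 1)
Step 5: (7, -8, 1) -> (-(1), -(7), -(-8)) = (-1, -7, 8)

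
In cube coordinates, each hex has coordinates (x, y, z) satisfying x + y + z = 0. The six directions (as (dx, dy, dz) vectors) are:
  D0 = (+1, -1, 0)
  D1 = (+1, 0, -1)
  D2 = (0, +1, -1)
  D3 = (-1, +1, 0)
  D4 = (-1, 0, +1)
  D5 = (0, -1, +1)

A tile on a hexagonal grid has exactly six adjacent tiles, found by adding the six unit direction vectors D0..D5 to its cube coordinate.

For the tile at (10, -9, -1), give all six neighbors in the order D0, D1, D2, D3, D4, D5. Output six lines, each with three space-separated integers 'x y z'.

Center: (10, -9, -1). Add each direction:
  D0: (10, -9, -1) + (1, -1, 0) = (11, -10, -1)
  D1: (10, -9, -1) + (1, 0, -1) = (11, -9, -2)
  D2: (10, -9, -1) + (0, 1, -1) = (10, -8, -2)
  D3: (10, -9, -1) + (-1, 1, 0) = (9, -8, -1)
  D4: (10, -9, -1) + (-1, 0, 1) = (9, -9, 0)
  D5: (10, -9, -1) + (0, -1, 1) = (10, -10, 0)

Answer: 11 -10 -1
11 -9 -2
10 -8 -2
9 -8 -1
9 -9 0
10 -10 0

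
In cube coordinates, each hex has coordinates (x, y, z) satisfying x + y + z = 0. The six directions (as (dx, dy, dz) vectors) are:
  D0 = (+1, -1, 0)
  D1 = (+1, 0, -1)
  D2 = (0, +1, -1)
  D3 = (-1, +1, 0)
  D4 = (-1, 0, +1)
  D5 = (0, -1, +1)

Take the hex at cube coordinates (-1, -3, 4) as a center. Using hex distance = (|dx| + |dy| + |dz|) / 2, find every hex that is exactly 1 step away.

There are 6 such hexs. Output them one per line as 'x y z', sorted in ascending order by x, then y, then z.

Walk ring at distance 1 from (-1, -3, 4):
Start at center + D4*1 = (-2, -3, 5)
  hex 0: (-2, -3, 5)
  hex 1: (-1, -4, 5)
  hex 2: (0, -4, 4)
  hex 3: (0, -3, 3)
  hex 4: (-1, -2, 3)
  hex 5: (-2, -2, 4)
Sorted: 6 hexes.

Answer: -2 -3 5
-2 -2 4
-1 -4 5
-1 -2 3
0 -4 4
0 -3 3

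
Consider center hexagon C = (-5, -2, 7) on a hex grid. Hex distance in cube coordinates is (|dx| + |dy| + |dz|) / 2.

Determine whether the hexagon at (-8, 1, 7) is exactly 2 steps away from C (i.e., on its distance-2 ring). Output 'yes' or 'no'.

Answer: no

Derivation:
|px - cx| = |-8 - (-5)| = 3
|py - cy| = |1 - (-2)| = 3
|pz - cz| = |7 - 7| = 0
distance = (3+3+0)/2 = 6/2 = 3
radius = 2; distance != radius -> no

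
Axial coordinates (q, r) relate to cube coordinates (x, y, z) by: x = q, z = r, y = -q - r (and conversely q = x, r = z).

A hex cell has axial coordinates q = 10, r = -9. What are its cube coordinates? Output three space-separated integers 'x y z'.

x = q = 10
z = r = -9
y = -x - z = -(10) - (-9) = -1

Answer: 10 -1 -9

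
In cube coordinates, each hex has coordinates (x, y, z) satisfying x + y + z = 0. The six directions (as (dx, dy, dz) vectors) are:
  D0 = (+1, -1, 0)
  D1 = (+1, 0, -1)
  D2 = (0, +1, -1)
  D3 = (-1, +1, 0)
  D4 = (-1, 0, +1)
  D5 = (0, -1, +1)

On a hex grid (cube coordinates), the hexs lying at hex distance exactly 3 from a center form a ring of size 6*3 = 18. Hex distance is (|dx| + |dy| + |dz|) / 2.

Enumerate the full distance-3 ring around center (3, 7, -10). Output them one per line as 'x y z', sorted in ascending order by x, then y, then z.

Answer: 0 7 -7
0 8 -8
0 9 -9
0 10 -10
1 6 -7
1 10 -11
2 5 -7
2 10 -12
3 4 -7
3 10 -13
4 4 -8
4 9 -13
5 4 -9
5 8 -13
6 4 -10
6 5 -11
6 6 -12
6 7 -13

Derivation:
Walk ring at distance 3 from (3, 7, -10):
Start at center + D4*3 = (0, 7, -7)
  hex 0: (0, 7, -7)
  hex 1: (1, 6, -7)
  hex 2: (2, 5, -7)
  hex 3: (3, 4, -7)
  hex 4: (4, 4, -8)
  hex 5: (5, 4, -9)
  hex 6: (6, 4, -10)
  hex 7: (6, 5, -11)
  hex 8: (6, 6, -12)
  hex 9: (6, 7, -13)
  hex 10: (5, 8, -13)
  hex 11: (4, 9, -13)
  hex 12: (3, 10, -13)
  hex 13: (2, 10, -12)
  hex 14: (1, 10, -11)
  hex 15: (0, 10, -10)
  hex 16: (0, 9, -9)
  hex 17: (0, 8, -8)
Sorted: 18 hexes.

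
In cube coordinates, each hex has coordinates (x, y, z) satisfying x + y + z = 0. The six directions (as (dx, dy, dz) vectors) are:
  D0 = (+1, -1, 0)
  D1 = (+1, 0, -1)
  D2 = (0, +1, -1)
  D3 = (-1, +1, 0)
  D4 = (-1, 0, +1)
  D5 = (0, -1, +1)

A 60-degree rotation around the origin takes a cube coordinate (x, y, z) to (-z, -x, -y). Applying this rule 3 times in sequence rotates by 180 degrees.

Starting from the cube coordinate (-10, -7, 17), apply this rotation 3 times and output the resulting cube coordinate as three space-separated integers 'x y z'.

Answer: 10 7 -17

Derivation:
Start: (-10, -7, 17)
Step 1: (-10, -7, 17) -> (-(17), -(-10), -(-7)) = (-17, 10, 7)
Step 2: (-17, 10, 7) -> (-(7), -(-17), -(10)) = (-7, 17, -10)
Step 3: (-7, 17, -10) -> (-(-10), -(-7), -(17)) = (10, 7, -17)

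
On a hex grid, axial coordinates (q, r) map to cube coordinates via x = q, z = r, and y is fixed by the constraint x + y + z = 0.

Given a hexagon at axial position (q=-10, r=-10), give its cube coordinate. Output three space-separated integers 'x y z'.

Answer: -10 20 -10

Derivation:
x = q = -10
z = r = -10
y = -x - z = -(-10) - (-10) = 20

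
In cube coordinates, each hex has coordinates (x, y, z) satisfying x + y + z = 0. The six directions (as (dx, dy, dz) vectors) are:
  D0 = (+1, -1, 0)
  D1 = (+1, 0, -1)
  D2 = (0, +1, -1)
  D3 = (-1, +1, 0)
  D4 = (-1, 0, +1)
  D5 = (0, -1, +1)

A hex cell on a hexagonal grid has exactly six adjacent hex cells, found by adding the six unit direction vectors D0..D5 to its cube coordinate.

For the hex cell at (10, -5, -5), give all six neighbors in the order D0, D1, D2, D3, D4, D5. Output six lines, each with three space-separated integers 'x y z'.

Answer: 11 -6 -5
11 -5 -6
10 -4 -6
9 -4 -5
9 -5 -4
10 -6 -4

Derivation:
Center: (10, -5, -5). Add each direction:
  D0: (10, -5, -5) + (1, -1, 0) = (11, -6, -5)
  D1: (10, -5, -5) + (1, 0, -1) = (11, -5, -6)
  D2: (10, -5, -5) + (0, 1, -1) = (10, -4, -6)
  D3: (10, -5, -5) + (-1, 1, 0) = (9, -4, -5)
  D4: (10, -5, -5) + (-1, 0, 1) = (9, -5, -4)
  D5: (10, -5, -5) + (0, -1, 1) = (10, -6, -4)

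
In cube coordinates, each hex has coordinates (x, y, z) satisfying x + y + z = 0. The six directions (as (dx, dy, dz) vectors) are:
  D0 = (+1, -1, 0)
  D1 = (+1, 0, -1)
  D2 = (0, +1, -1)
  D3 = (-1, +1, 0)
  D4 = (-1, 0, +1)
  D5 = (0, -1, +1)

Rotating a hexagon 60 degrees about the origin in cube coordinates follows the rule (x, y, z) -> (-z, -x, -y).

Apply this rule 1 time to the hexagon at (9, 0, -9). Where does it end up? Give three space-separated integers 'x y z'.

Answer: 9 -9 0

Derivation:
Start: (9, 0, -9)
Step 1: (9, 0, -9) -> (-(-9), -(9), -(0)) = (9, -9, 0)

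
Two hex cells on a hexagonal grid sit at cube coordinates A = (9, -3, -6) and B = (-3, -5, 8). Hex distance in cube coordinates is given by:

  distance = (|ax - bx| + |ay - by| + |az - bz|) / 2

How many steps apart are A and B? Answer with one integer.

|ax - bx| = |9 - (-3)| = 12
|ay - by| = |-3 - (-5)| = 2
|az - bz| = |-6 - 8| = 14
distance = (12 + 2 + 14) / 2 = 28 / 2 = 14

Answer: 14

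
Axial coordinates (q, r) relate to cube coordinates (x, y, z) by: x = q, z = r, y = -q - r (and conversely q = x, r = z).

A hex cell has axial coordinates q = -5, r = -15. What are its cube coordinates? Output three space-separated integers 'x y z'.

x = q = -5
z = r = -15
y = -x - z = -(-5) - (-15) = 20

Answer: -5 20 -15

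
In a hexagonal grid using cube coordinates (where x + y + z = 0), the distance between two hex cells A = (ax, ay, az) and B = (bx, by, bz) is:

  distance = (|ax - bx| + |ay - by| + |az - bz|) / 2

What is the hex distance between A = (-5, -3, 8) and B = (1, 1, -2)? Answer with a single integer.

Answer: 10

Derivation:
|ax - bx| = |-5 - 1| = 6
|ay - by| = |-3 - 1| = 4
|az - bz| = |8 - (-2)| = 10
distance = (6 + 4 + 10) / 2 = 20 / 2 = 10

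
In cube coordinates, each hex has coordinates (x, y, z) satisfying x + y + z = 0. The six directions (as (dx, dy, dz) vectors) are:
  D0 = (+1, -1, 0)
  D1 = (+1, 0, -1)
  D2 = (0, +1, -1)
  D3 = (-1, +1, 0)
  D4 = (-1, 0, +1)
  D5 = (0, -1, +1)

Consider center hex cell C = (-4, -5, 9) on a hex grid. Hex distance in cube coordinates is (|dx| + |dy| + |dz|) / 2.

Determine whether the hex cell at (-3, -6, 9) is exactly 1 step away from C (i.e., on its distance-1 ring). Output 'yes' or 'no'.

|px - cx| = |-3 - (-4)| = 1
|py - cy| = |-6 - (-5)| = 1
|pz - cz| = |9 - 9| = 0
distance = (1+1+0)/2 = 2/2 = 1
radius = 1; distance == radius -> yes

Answer: yes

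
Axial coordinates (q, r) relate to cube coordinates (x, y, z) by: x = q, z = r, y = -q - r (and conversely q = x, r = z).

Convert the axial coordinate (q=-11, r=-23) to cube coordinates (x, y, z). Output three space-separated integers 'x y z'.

x = q = -11
z = r = -23
y = -x - z = -(-11) - (-23) = 34

Answer: -11 34 -23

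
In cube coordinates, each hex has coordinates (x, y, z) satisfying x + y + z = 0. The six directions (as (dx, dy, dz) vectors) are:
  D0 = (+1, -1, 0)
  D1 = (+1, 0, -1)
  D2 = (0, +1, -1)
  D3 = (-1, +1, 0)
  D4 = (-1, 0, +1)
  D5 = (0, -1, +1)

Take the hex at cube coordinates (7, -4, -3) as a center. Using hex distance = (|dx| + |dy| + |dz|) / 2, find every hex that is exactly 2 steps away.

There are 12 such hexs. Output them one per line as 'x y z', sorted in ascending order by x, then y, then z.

Walk ring at distance 2 from (7, -4, -3):
Start at center + D4*2 = (5, -4, -1)
  hex 0: (5, -4, -1)
  hex 1: (6, -5, -1)
  hex 2: (7, -6, -1)
  hex 3: (8, -6, -2)
  hex 4: (9, -6, -3)
  hex 5: (9, -5, -4)
  hex 6: (9, -4, -5)
  hex 7: (8, -3, -5)
  hex 8: (7, -2, -5)
  hex 9: (6, -2, -4)
  hex 10: (5, -2, -3)
  hex 11: (5, -3, -2)
Sorted: 12 hexes.

Answer: 5 -4 -1
5 -3 -2
5 -2 -3
6 -5 -1
6 -2 -4
7 -6 -1
7 -2 -5
8 -6 -2
8 -3 -5
9 -6 -3
9 -5 -4
9 -4 -5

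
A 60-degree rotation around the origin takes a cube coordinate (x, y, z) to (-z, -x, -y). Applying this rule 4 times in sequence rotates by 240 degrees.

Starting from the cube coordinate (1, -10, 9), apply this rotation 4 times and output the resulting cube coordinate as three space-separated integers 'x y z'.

Start: (1, -10, 9)
Step 1: (1, -10, 9) -> (-(9), -(1), -(-10)) = (-9, -1, 10)
Step 2: (-9, -1, 10) -> (-(10), -(-9), -(-1)) = (-10, 9, 1)
Step 3: (-10, 9, 1) -> (-(1), -(-10), -(9)) = (-1, 10, -9)
Step 4: (-1, 10, -9) -> (-(-9), -(-1), -(10)) = (9, 1, -10)

Answer: 9 1 -10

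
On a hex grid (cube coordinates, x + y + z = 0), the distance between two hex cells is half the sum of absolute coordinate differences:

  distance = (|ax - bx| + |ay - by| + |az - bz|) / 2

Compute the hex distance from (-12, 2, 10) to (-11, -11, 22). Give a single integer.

|ax - bx| = |-12 - (-11)| = 1
|ay - by| = |2 - (-11)| = 13
|az - bz| = |10 - 22| = 12
distance = (1 + 13 + 12) / 2 = 26 / 2 = 13

Answer: 13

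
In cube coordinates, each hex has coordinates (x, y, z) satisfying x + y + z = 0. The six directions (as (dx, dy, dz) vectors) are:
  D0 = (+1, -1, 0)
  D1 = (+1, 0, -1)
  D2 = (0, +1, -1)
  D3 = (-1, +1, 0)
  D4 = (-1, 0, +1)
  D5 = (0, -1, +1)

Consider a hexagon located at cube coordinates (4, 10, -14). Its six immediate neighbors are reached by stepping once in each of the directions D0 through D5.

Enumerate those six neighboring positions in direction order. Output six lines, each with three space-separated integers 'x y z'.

Center: (4, 10, -14). Add each direction:
  D0: (4, 10, -14) + (1, -1, 0) = (5, 9, -14)
  D1: (4, 10, -14) + (1, 0, -1) = (5, 10, -15)
  D2: (4, 10, -14) + (0, 1, -1) = (4, 11, -15)
  D3: (4, 10, -14) + (-1, 1, 0) = (3, 11, -14)
  D4: (4, 10, -14) + (-1, 0, 1) = (3, 10, -13)
  D5: (4, 10, -14) + (0, -1, 1) = (4, 9, -13)

Answer: 5 9 -14
5 10 -15
4 11 -15
3 11 -14
3 10 -13
4 9 -13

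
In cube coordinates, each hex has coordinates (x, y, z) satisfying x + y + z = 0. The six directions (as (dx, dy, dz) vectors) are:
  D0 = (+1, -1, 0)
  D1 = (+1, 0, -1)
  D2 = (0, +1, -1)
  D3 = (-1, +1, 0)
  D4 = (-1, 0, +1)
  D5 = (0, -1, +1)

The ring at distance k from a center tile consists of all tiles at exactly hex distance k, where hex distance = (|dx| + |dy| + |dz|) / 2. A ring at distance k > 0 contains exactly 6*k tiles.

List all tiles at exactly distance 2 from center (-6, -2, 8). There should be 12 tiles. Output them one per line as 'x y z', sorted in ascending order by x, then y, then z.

Answer: -8 -2 10
-8 -1 9
-8 0 8
-7 -3 10
-7 0 7
-6 -4 10
-6 0 6
-5 -4 9
-5 -1 6
-4 -4 8
-4 -3 7
-4 -2 6

Derivation:
Walk ring at distance 2 from (-6, -2, 8):
Start at center + D4*2 = (-8, -2, 10)
  hex 0: (-8, -2, 10)
  hex 1: (-7, -3, 10)
  hex 2: (-6, -4, 10)
  hex 3: (-5, -4, 9)
  hex 4: (-4, -4, 8)
  hex 5: (-4, -3, 7)
  hex 6: (-4, -2, 6)
  hex 7: (-5, -1, 6)
  hex 8: (-6, 0, 6)
  hex 9: (-7, 0, 7)
  hex 10: (-8, 0, 8)
  hex 11: (-8, -1, 9)
Sorted: 12 hexes.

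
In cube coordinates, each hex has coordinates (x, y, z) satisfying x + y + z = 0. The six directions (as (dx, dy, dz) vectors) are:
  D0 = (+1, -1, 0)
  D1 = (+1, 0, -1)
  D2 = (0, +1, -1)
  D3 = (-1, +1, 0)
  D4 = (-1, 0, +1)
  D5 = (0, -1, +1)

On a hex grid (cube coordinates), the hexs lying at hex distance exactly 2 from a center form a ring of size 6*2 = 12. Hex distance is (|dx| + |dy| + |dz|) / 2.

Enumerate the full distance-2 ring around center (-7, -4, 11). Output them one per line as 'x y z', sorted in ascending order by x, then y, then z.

Walk ring at distance 2 from (-7, -4, 11):
Start at center + D4*2 = (-9, -4, 13)
  hex 0: (-9, -4, 13)
  hex 1: (-8, -5, 13)
  hex 2: (-7, -6, 13)
  hex 3: (-6, -6, 12)
  hex 4: (-5, -6, 11)
  hex 5: (-5, -5, 10)
  hex 6: (-5, -4, 9)
  hex 7: (-6, -3, 9)
  hex 8: (-7, -2, 9)
  hex 9: (-8, -2, 10)
  hex 10: (-9, -2, 11)
  hex 11: (-9, -3, 12)
Sorted: 12 hexes.

Answer: -9 -4 13
-9 -3 12
-9 -2 11
-8 -5 13
-8 -2 10
-7 -6 13
-7 -2 9
-6 -6 12
-6 -3 9
-5 -6 11
-5 -5 10
-5 -4 9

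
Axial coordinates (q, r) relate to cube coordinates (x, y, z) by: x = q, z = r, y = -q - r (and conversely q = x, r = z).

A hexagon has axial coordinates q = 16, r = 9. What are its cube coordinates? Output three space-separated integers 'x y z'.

Answer: 16 -25 9

Derivation:
x = q = 16
z = r = 9
y = -x - z = -(16) - (9) = -25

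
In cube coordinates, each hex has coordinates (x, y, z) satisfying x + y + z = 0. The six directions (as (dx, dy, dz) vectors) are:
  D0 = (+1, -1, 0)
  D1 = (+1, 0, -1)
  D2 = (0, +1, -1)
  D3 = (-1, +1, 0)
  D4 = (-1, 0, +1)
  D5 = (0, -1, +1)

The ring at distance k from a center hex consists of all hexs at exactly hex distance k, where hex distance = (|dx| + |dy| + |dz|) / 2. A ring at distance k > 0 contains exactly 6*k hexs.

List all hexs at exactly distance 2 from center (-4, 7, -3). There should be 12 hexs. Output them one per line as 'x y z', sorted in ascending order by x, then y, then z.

Walk ring at distance 2 from (-4, 7, -3):
Start at center + D4*2 = (-6, 7, -1)
  hex 0: (-6, 7, -1)
  hex 1: (-5, 6, -1)
  hex 2: (-4, 5, -1)
  hex 3: (-3, 5, -2)
  hex 4: (-2, 5, -3)
  hex 5: (-2, 6, -4)
  hex 6: (-2, 7, -5)
  hex 7: (-3, 8, -5)
  hex 8: (-4, 9, -5)
  hex 9: (-5, 9, -4)
  hex 10: (-6, 9, -3)
  hex 11: (-6, 8, -2)
Sorted: 12 hexes.

Answer: -6 7 -1
-6 8 -2
-6 9 -3
-5 6 -1
-5 9 -4
-4 5 -1
-4 9 -5
-3 5 -2
-3 8 -5
-2 5 -3
-2 6 -4
-2 7 -5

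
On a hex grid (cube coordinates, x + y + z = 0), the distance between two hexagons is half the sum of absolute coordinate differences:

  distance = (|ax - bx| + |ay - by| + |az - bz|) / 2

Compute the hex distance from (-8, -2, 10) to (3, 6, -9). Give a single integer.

|ax - bx| = |-8 - 3| = 11
|ay - by| = |-2 - 6| = 8
|az - bz| = |10 - (-9)| = 19
distance = (11 + 8 + 19) / 2 = 38 / 2 = 19

Answer: 19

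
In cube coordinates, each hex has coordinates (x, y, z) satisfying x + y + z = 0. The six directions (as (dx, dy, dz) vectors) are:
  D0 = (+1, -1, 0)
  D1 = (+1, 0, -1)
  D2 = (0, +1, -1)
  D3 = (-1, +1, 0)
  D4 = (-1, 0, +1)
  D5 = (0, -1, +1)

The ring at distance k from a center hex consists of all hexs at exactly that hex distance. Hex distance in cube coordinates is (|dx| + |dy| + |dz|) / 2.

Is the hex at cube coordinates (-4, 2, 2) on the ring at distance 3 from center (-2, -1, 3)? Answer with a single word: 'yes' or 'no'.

Answer: yes

Derivation:
|px - cx| = |-4 - (-2)| = 2
|py - cy| = |2 - (-1)| = 3
|pz - cz| = |2 - 3| = 1
distance = (2+3+1)/2 = 6/2 = 3
radius = 3; distance == radius -> yes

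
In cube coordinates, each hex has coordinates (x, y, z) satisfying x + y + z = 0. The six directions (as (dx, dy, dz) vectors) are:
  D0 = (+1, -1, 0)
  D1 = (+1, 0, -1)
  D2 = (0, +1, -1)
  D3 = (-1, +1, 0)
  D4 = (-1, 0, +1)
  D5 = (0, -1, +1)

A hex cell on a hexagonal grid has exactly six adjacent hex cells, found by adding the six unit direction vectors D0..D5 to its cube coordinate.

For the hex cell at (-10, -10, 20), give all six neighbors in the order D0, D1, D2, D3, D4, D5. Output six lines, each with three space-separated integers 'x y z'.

Center: (-10, -10, 20). Add each direction:
  D0: (-10, -10, 20) + (1, -1, 0) = (-9, -11, 20)
  D1: (-10, -10, 20) + (1, 0, -1) = (-9, -10, 19)
  D2: (-10, -10, 20) + (0, 1, -1) = (-10, -9, 19)
  D3: (-10, -10, 20) + (-1, 1, 0) = (-11, -9, 20)
  D4: (-10, -10, 20) + (-1, 0, 1) = (-11, -10, 21)
  D5: (-10, -10, 20) + (0, -1, 1) = (-10, -11, 21)

Answer: -9 -11 20
-9 -10 19
-10 -9 19
-11 -9 20
-11 -10 21
-10 -11 21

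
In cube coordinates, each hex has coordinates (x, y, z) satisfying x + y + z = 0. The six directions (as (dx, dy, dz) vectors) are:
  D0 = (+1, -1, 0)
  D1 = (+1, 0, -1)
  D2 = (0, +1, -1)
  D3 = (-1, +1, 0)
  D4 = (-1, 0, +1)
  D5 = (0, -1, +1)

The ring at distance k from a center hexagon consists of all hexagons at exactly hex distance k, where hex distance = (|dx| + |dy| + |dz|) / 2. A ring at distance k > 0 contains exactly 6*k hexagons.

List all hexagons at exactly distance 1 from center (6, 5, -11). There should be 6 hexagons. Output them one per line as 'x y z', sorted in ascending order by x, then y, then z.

Answer: 5 5 -10
5 6 -11
6 4 -10
6 6 -12
7 4 -11
7 5 -12

Derivation:
Walk ring at distance 1 from (6, 5, -11):
Start at center + D4*1 = (5, 5, -10)
  hex 0: (5, 5, -10)
  hex 1: (6, 4, -10)
  hex 2: (7, 4, -11)
  hex 3: (7, 5, -12)
  hex 4: (6, 6, -12)
  hex 5: (5, 6, -11)
Sorted: 6 hexes.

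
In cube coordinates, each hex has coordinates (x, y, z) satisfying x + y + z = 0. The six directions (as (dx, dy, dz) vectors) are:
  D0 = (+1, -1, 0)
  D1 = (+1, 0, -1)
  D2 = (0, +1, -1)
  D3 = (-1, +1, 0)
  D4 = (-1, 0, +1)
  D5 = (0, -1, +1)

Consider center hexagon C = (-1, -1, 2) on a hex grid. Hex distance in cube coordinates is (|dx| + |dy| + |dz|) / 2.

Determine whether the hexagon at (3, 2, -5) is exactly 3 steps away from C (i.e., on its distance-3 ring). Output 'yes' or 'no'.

Answer: no

Derivation:
|px - cx| = |3 - (-1)| = 4
|py - cy| = |2 - (-1)| = 3
|pz - cz| = |-5 - 2| = 7
distance = (4+3+7)/2 = 14/2 = 7
radius = 3; distance != radius -> no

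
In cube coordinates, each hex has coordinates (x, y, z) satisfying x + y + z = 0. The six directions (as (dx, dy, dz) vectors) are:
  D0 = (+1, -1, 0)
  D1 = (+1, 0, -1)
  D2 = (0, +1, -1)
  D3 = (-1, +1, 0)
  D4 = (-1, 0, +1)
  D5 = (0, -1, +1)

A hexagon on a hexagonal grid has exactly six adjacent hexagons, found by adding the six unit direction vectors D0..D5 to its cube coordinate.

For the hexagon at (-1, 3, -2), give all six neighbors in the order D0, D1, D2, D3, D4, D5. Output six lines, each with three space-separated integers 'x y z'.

Answer: 0 2 -2
0 3 -3
-1 4 -3
-2 4 -2
-2 3 -1
-1 2 -1

Derivation:
Center: (-1, 3, -2). Add each direction:
  D0: (-1, 3, -2) + (1, -1, 0) = (0, 2, -2)
  D1: (-1, 3, -2) + (1, 0, -1) = (0, 3, -3)
  D2: (-1, 3, -2) + (0, 1, -1) = (-1, 4, -3)
  D3: (-1, 3, -2) + (-1, 1, 0) = (-2, 4, -2)
  D4: (-1, 3, -2) + (-1, 0, 1) = (-2, 3, -1)
  D5: (-1, 3, -2) + (0, -1, 1) = (-1, 2, -1)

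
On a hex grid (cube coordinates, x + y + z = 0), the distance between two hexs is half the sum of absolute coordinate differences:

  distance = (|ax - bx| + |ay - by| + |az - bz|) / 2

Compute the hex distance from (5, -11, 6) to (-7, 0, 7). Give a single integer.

|ax - bx| = |5 - (-7)| = 12
|ay - by| = |-11 - 0| = 11
|az - bz| = |6 - 7| = 1
distance = (12 + 11 + 1) / 2 = 24 / 2 = 12

Answer: 12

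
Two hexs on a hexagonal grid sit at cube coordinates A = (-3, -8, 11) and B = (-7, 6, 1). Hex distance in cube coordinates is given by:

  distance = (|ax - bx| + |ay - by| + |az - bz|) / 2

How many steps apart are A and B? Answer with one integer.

Answer: 14

Derivation:
|ax - bx| = |-3 - (-7)| = 4
|ay - by| = |-8 - 6| = 14
|az - bz| = |11 - 1| = 10
distance = (4 + 14 + 10) / 2 = 28 / 2 = 14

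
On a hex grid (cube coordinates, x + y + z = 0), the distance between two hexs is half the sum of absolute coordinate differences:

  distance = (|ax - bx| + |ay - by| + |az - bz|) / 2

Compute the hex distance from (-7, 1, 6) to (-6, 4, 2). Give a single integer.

|ax - bx| = |-7 - (-6)| = 1
|ay - by| = |1 - 4| = 3
|az - bz| = |6 - 2| = 4
distance = (1 + 3 + 4) / 2 = 8 / 2 = 4

Answer: 4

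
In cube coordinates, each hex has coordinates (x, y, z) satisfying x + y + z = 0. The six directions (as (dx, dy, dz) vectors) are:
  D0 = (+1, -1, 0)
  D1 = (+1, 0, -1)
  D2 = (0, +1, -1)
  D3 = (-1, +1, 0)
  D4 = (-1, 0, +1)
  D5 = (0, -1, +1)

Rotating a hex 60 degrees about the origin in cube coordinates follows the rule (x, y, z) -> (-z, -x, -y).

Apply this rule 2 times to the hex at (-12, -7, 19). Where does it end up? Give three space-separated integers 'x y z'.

Start: (-12, -7, 19)
Step 1: (-12, -7, 19) -> (-(19), -(-12), -(-7)) = (-19, 12, 7)
Step 2: (-19, 12, 7) -> (-(7), -(-19), -(12)) = (-7, 19, -12)

Answer: -7 19 -12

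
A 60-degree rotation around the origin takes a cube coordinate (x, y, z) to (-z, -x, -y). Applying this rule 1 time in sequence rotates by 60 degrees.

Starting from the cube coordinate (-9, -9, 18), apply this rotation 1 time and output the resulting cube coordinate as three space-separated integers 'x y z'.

Start: (-9, -9, 18)
Step 1: (-9, -9, 18) -> (-(18), -(-9), -(-9)) = (-18, 9, 9)

Answer: -18 9 9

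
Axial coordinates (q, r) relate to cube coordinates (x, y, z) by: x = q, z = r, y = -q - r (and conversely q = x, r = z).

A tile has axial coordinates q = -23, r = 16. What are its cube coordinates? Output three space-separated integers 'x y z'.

x = q = -23
z = r = 16
y = -x - z = -(-23) - (16) = 7

Answer: -23 7 16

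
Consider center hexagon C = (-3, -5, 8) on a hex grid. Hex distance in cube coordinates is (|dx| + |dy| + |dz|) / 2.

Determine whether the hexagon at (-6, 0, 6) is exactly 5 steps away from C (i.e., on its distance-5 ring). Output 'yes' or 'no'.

Answer: yes

Derivation:
|px - cx| = |-6 - (-3)| = 3
|py - cy| = |0 - (-5)| = 5
|pz - cz| = |6 - 8| = 2
distance = (3+5+2)/2 = 10/2 = 5
radius = 5; distance == radius -> yes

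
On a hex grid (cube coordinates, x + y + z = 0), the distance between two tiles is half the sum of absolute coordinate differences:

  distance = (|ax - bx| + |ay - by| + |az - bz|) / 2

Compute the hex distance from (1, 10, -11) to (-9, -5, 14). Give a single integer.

Answer: 25

Derivation:
|ax - bx| = |1 - (-9)| = 10
|ay - by| = |10 - (-5)| = 15
|az - bz| = |-11 - 14| = 25
distance = (10 + 15 + 25) / 2 = 50 / 2 = 25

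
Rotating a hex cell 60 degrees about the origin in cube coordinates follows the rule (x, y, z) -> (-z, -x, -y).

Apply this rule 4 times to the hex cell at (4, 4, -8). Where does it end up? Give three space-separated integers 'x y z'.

Start: (4, 4, -8)
Step 1: (4, 4, -8) -> (-(-8), -(4), -(4)) = (8, -4, -4)
Step 2: (8, -4, -4) -> (-(-4), -(8), -(-4)) = (4, -8, 4)
Step 3: (4, -8, 4) -> (-(4), -(4), -(-8)) = (-4, -4, 8)
Step 4: (-4, -4, 8) -> (-(8), -(-4), -(-4)) = (-8, 4, 4)

Answer: -8 4 4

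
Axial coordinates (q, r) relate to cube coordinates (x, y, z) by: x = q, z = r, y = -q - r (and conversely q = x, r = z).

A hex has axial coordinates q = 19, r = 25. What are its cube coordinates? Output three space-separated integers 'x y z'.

x = q = 19
z = r = 25
y = -x - z = -(19) - (25) = -44

Answer: 19 -44 25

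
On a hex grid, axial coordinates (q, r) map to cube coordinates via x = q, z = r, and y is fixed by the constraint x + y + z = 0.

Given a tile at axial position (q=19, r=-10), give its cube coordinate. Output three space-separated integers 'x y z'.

Answer: 19 -9 -10

Derivation:
x = q = 19
z = r = -10
y = -x - z = -(19) - (-10) = -9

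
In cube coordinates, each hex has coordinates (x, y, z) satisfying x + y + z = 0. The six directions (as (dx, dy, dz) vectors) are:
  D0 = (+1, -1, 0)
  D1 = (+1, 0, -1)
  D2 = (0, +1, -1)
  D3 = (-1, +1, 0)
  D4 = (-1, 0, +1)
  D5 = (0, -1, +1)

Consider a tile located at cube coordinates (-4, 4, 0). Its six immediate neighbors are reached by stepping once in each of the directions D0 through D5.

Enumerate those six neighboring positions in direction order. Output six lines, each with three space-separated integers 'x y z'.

Center: (-4, 4, 0). Add each direction:
  D0: (-4, 4, 0) + (1, -1, 0) = (-3, 3, 0)
  D1: (-4, 4, 0) + (1, 0, -1) = (-3, 4, -1)
  D2: (-4, 4, 0) + (0, 1, -1) = (-4, 5, -1)
  D3: (-4, 4, 0) + (-1, 1, 0) = (-5, 5, 0)
  D4: (-4, 4, 0) + (-1, 0, 1) = (-5, 4, 1)
  D5: (-4, 4, 0) + (0, -1, 1) = (-4, 3, 1)

Answer: -3 3 0
-3 4 -1
-4 5 -1
-5 5 0
-5 4 1
-4 3 1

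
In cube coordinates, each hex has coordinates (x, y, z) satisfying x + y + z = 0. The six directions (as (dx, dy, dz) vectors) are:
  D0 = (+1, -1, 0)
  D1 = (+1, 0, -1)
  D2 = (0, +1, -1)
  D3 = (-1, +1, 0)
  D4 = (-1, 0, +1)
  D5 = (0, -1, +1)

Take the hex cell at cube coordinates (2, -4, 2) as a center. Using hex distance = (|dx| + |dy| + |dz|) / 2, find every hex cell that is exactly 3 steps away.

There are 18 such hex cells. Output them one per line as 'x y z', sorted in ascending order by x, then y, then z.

Walk ring at distance 3 from (2, -4, 2):
Start at center + D4*3 = (-1, -4, 5)
  hex 0: (-1, -4, 5)
  hex 1: (0, -5, 5)
  hex 2: (1, -6, 5)
  hex 3: (2, -7, 5)
  hex 4: (3, -7, 4)
  hex 5: (4, -7, 3)
  hex 6: (5, -7, 2)
  hex 7: (5, -6, 1)
  hex 8: (5, -5, 0)
  hex 9: (5, -4, -1)
  hex 10: (4, -3, -1)
  hex 11: (3, -2, -1)
  hex 12: (2, -1, -1)
  hex 13: (1, -1, 0)
  hex 14: (0, -1, 1)
  hex 15: (-1, -1, 2)
  hex 16: (-1, -2, 3)
  hex 17: (-1, -3, 4)
Sorted: 18 hexes.

Answer: -1 -4 5
-1 -3 4
-1 -2 3
-1 -1 2
0 -5 5
0 -1 1
1 -6 5
1 -1 0
2 -7 5
2 -1 -1
3 -7 4
3 -2 -1
4 -7 3
4 -3 -1
5 -7 2
5 -6 1
5 -5 0
5 -4 -1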